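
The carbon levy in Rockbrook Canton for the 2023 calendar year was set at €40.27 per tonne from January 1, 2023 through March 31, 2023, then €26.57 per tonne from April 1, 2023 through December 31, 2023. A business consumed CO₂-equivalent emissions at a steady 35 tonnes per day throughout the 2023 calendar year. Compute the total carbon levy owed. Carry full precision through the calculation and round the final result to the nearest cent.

January 1 – March 31, 2023: 90 days × 35 tonnes/day = 3,150 tonnes at €40.27/tonne → €126850.50
April 1 – December 31, 2023: 275 days × 35 tonnes/day = 9,625 tonnes at €26.57/tonne → €255736.25

€382586.75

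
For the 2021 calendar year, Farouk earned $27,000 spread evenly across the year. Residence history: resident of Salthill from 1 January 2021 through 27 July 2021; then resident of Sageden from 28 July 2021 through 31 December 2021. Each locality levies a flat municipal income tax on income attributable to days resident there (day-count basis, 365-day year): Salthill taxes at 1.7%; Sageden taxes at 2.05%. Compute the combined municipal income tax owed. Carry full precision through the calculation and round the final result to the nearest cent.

Salthill, 1 January – 27 July 2021: 208 days → $27,000 × 1.7% × 208/365 = $261.5671
Sageden, 28 July – 31 December 2021: 157 days → $27,000 × 2.05% × 157/365 = $238.0808
Total = $499.6479

$499.65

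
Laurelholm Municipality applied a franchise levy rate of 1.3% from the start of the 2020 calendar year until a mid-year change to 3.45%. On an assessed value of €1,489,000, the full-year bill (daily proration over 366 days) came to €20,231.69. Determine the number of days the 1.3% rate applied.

Let d = days at the first rate; then 366 − d days at the second rate.
€1,489,000 × [1.3%·d + 3.45%·(366−d)] / 366 = €20,231.69
Solving gives d = 356, so the new rate took effect on 22 December 2020.

356 days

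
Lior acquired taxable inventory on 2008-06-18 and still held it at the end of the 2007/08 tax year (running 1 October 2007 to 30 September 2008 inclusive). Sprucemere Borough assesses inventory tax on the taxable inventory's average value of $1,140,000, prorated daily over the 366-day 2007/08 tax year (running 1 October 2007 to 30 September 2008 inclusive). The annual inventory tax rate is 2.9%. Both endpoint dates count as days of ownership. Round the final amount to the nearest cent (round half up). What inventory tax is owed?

Days held (2008-06-18 to 2008-09-30): 105 out of 366
Tax = $1,140,000 × 2.9% × 105/366 = $9,484.4262

$9,484.43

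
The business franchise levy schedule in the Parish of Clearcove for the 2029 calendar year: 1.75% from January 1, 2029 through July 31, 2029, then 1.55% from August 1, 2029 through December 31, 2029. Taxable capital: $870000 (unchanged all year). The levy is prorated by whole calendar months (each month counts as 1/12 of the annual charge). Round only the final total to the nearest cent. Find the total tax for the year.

$14500.00

January 1 – July 31, 2029: 7 months at 1.75% → $870000 × 1.75% × 7/12 = $8881.2500
August 1 – December 31, 2029: 5 months at 1.55% → $870000 × 1.55% × 5/12 = $5618.7500
Total = $14500.0000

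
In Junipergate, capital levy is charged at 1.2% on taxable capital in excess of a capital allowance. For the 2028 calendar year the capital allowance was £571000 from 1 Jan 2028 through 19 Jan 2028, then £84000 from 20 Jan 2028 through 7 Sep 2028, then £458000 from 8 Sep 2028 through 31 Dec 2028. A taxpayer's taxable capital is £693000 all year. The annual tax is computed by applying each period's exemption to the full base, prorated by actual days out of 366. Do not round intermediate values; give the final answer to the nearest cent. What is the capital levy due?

£5594.46

1 Jan – 19 Jan 2028: 19 days, exemption £571000 → (£693000 − £571000) × 1.2% × 19/366 = £76.0000
20 Jan – 7 Sep 2028: 232 days, exemption £84000 → (£693000 − £84000) × 1.2% × 232/366 = £4632.3934
8 Sep – 31 Dec 2028: 115 days, exemption £458000 → (£693000 − £458000) × 1.2% × 115/366 = £886.0656
Total = £5594.4590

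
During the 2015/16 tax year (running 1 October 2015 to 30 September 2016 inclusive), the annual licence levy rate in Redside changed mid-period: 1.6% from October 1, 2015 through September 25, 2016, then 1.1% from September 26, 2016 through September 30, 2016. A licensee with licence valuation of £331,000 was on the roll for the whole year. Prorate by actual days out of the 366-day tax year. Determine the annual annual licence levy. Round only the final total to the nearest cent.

October 1, 2015 – September 25, 2016: 361 days at 1.6% → £331,000 × 1.6% × 361/366 = £5,223.6503
September 26 – September 30, 2016: 5 days at 1.1% → £331,000 × 1.1% × 5/366 = £49.7404
Total = £5,273.3907

£5,273.39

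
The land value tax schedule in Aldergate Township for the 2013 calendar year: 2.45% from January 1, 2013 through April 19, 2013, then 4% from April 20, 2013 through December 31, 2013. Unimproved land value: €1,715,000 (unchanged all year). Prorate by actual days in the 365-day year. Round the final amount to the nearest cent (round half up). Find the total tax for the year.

€60,661.66

January 1 – April 19, 2013: 109 days at 2.45% → €1,715,000 × 2.45% × 109/365 = €12,547.6918
April 20 – December 31, 2013: 256 days at 4% → €1,715,000 × 4% × 256/365 = €48,113.9726
Total = €60,661.6644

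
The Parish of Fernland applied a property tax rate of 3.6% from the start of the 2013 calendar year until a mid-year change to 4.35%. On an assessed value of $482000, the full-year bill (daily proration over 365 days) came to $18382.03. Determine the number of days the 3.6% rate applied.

261 days

Let d = days at the first rate; then 365 − d days at the second rate.
$482000 × [3.6%·d + 4.35%·(365−d)] / 365 = $18382.03
Solving gives d = 261, so the new rate took effect on 19 Sep 2013.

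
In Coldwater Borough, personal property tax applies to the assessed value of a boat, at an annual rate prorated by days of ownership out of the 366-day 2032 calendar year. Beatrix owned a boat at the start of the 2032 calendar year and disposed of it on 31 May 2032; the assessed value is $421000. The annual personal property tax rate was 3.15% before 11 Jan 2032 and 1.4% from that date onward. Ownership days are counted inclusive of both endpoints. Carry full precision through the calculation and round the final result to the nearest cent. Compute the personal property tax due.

$2649.08

1 Jan – 10 Jan 2032: 10 days at 3.15% → $421000 × 3.15% × 10/366 = $362.3361
11 Jan – 31 May 2032: 142 days at 1.4% → $421000 × 1.4% × 142/366 = $2286.7432
Total = $2649.0792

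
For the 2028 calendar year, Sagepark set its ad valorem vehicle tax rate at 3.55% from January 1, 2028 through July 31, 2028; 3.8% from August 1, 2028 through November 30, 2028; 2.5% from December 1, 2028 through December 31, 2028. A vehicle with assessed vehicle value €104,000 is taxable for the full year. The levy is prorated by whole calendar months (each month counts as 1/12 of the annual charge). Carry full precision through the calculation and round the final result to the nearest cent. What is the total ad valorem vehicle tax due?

January 1 – July 31, 2028: 7 months at 3.55% → €104,000 × 3.55% × 7/12 = €2,153.6667
August 1 – November 30, 2028: 4 months at 3.8% → €104,000 × 3.8% × 4/12 = €1,317.3333
December 1 – December 31, 2028: 1 month at 2.5% → €104,000 × 2.5% × 1/12 = €216.6667
Total = €3,687.6667

€3,687.67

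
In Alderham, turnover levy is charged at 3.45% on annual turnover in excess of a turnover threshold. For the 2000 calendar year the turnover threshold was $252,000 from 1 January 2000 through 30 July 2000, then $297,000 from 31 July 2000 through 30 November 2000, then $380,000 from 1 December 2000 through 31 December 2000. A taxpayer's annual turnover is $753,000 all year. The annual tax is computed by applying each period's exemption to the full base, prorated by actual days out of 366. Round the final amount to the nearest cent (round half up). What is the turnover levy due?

$16,388.73

1 January – 30 July 2000: 212 days, exemption $252,000 → ($753,000 − $252,000) × 3.45% × 212/366 = $10,011.7869
31 July – 30 November 2000: 123 days, exemption $297,000 → ($753,000 − $297,000) × 3.45% × 123/366 = $5,286.9836
1 December – 31 December 2000: 31 days, exemption $380,000 → ($753,000 − $380,000) × 3.45% × 31/366 = $1,089.9549
Total = $16,388.7254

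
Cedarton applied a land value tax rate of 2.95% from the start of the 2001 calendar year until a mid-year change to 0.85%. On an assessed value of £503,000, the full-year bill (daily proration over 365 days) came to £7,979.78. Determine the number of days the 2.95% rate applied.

Let d = days at the first rate; then 365 − d days at the second rate.
£503,000 × [2.95%·d + 0.85%·(365−d)] / 365 = £7,979.78
Solving gives d = 128, so the new rate took effect on May 9, 2001.

128 days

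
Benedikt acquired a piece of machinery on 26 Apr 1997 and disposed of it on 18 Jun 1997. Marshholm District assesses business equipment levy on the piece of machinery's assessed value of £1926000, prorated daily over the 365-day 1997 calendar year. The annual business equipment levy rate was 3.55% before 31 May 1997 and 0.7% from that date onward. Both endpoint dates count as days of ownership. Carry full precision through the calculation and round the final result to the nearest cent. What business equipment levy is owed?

26 Apr – 30 May 1997: 35 days at 3.55% → £1926000 × 3.55% × 35/365 = £6556.3151
31 May – 18 Jun 1997: 19 days at 0.7% → £1926000 × 0.7% × 19/365 = £701.8027
Total = £7258.1178

£7258.12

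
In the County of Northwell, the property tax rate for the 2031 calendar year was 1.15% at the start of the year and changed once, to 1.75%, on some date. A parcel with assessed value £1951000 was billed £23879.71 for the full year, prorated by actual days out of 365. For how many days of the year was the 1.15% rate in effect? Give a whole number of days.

Let d = days at the first rate; then 365 − d days at the second rate.
£1951000 × [1.15%·d + 1.75%·(365−d)] / 365 = £23879.71
Solving gives d = 320, so the new rate took effect on November 17, 2031.

320 days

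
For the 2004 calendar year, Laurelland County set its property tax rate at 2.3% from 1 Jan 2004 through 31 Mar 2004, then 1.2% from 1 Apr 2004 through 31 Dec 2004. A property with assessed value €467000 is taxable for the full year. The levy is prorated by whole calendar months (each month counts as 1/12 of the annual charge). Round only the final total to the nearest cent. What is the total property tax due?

1 Jan – 31 Mar 2004: 3 months at 2.3% → €467000 × 2.3% × 3/12 = €2685.2500
1 Apr – 31 Dec 2004: 9 months at 1.2% → €467000 × 1.2% × 9/12 = €4203.0000
Total = €6888.2500

€6888.25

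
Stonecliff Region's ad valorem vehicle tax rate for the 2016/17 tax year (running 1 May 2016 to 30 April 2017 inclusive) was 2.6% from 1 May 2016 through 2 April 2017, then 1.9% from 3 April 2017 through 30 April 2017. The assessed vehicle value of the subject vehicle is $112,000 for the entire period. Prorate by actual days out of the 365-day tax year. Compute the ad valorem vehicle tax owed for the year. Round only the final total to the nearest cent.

1 May 2016 – 2 April 2017: 337 days at 2.6% → $112,000 × 2.6% × 337/365 = $2,688.6137
3 April – 30 April 2017: 28 days at 1.9% → $112,000 × 1.9% × 28/365 = $163.2438
Total = $2,851.8575

$2,851.86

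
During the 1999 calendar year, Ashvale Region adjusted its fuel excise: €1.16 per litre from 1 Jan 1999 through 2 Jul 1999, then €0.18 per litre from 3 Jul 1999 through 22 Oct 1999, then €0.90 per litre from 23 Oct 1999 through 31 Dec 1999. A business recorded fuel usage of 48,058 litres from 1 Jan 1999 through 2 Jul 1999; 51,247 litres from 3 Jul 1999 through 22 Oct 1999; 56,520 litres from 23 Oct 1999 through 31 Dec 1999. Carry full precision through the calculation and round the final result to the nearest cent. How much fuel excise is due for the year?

€115839.74

1 Jan – 2 Jul 1999: 48,058 litres at €1.16/litre → €55747.28
3 Jul – 22 Oct 1999: 51,247 litres at €0.18/litre → €9224.46
23 Oct – 31 Dec 1999: 56,520 litres at €0.90/litre → €50868.00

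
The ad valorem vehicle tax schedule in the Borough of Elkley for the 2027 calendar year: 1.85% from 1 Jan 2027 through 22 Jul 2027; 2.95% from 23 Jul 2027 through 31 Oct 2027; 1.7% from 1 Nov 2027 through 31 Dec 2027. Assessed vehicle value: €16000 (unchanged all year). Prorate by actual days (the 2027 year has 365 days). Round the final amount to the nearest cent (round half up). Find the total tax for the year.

€340.69

1 Jan – 22 Jul 2027: 203 days at 1.85% → €16000 × 1.85% × 203/365 = €164.6247
23 Jul – 31 Oct 2027: 101 days at 2.95% → €16000 × 2.95% × 101/365 = €130.6082
1 Nov – 31 Dec 2027: 61 days at 1.7% → €16000 × 1.7% × 61/365 = €45.4575
Total = €340.6904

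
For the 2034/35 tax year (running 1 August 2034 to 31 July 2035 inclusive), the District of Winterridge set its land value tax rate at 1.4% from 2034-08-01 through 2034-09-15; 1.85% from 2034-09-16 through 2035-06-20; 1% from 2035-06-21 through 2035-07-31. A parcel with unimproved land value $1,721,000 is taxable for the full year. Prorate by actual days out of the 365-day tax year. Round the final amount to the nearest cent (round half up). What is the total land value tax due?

$29,219.28

2034-08-01 to 2034-09-15: 46 days at 1.4% → $1,721,000 × 1.4% × 46/365 = $3,036.5041
2034-09-16 to 2035-06-20: 278 days at 1.85% → $1,721,000 × 1.85% × 278/365 = $24,249.5973
2035-06-21 to 2035-07-31: 41 days at 1% → $1,721,000 × 1% × 41/365 = $1,933.1781
Total = $29,219.2795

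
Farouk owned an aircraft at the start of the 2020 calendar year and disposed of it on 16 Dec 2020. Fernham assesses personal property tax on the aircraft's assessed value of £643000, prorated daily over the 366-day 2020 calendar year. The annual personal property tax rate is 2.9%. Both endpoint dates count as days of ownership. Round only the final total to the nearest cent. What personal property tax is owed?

Days held (1 Jan – 16 Dec 2020): 351 out of 366
Tax = £643000 × 2.9% × 351/366 = £17882.7787

£17882.78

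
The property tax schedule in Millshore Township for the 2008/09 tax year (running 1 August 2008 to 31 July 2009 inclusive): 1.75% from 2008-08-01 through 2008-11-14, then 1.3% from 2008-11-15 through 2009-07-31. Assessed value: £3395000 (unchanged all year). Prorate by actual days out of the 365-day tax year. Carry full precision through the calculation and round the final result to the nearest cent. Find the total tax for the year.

2008-08-01 to 2008-11-14: 106 days at 1.75% → £3395000 × 1.75% × 106/365 = £17254.0411
2008-11-15 to 2009-07-31: 259 days at 1.3% → £3395000 × 1.3% × 259/365 = £31317.7123
Total = £48571.7534

£48571.75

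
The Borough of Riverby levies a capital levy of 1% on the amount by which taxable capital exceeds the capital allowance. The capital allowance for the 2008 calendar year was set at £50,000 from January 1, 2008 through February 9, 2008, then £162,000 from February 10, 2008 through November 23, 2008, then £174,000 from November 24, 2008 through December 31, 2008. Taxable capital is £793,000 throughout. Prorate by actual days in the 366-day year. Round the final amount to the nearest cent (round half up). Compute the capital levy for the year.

January 1 – February 9, 2008: 40 days, exemption £50,000 → (£793,000 − £50,000) × 1% × 40/366 = £812.0219
February 10 – November 23, 2008: 288 days, exemption £162,000 → (£793,000 − £162,000) × 1% × 288/366 = £4,965.2459
November 24 – December 31, 2008: 38 days, exemption £174,000 → (£793,000 − £174,000) × 1% × 38/366 = £642.6776
Total = £6,419.9454

£6,419.95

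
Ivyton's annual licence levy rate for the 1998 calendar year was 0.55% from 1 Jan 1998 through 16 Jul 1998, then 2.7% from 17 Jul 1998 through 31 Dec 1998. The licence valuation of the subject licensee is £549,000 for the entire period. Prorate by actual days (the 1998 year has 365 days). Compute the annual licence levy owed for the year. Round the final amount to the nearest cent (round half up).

1 Jan – 16 Jul 1998: 197 days at 0.55% → £549,000 × 0.55% × 197/365 = £1,629.7027
17 Jul – 31 Dec 1998: 168 days at 2.7% → £549,000 × 2.7% × 168/365 = £6,822.6411
Total = £8,452.3438

£8,452.34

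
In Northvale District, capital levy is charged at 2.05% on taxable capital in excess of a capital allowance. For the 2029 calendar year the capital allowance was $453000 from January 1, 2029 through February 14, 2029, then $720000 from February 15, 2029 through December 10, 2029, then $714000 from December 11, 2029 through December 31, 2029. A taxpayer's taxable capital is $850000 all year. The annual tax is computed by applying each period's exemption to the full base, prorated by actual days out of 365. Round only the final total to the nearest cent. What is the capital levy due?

$3346.89

January 1 – February 14, 2029: 45 days, exemption $453000 → ($850000 − $453000) × 2.05% × 45/365 = $1003.3767
February 15 – December 10, 2029: 299 days, exemption $720000 → ($850000 − $720000) × 2.05% × 299/365 = $2183.1096
December 11 – December 31, 2029: 21 days, exemption $714000 → ($850000 − $714000) × 2.05% × 21/365 = $160.4055
Total = $3346.8918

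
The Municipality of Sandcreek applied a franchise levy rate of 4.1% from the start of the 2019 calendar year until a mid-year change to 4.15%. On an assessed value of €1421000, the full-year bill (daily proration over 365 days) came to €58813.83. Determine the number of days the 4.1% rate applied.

Let d = days at the first rate; then 365 − d days at the second rate.
€1421000 × [4.1%·d + 4.15%·(365−d)] / 365 = €58813.83
Solving gives d = 81, so the new rate took effect on 23 March 2019.

81 days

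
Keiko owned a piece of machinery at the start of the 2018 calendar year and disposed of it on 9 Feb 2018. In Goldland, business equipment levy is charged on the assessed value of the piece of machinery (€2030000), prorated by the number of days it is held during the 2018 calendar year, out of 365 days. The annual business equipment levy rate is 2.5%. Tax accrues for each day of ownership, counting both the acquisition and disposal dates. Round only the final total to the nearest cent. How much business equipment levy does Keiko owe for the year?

€5561.64

Days held (1 Jan – 9 Feb 2018): 40 out of 365
Tax = €2030000 × 2.5% × 40/365 = €5561.6438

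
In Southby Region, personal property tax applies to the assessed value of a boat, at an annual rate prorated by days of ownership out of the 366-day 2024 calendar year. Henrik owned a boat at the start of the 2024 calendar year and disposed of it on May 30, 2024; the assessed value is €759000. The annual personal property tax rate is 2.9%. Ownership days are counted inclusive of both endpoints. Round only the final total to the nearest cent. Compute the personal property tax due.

Days held (January 1 – May 30, 2024): 151 out of 366
Tax = €759000 × 2.9% × 151/366 = €9081.0410

€9081.04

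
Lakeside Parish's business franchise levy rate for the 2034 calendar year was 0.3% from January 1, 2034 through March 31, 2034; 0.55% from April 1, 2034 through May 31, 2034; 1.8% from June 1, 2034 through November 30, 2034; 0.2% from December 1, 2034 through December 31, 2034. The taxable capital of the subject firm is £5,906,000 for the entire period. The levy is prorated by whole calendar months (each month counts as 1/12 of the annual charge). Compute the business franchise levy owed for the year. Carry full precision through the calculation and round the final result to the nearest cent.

£63,981.67

January 1 – March 31, 2034: 3 months at 0.3% → £5,906,000 × 0.3% × 3/12 = £4,429.5000
April 1 – May 31, 2034: 2 months at 0.55% → £5,906,000 × 0.55% × 2/12 = £5,413.8333
June 1 – November 30, 2034: 6 months at 1.8% → £5,906,000 × 1.8% × 6/12 = £53,154.0000
December 1 – December 31, 2034: 1 month at 0.2% → £5,906,000 × 0.2% × 1/12 = £984.3333
Total = £63,981.6667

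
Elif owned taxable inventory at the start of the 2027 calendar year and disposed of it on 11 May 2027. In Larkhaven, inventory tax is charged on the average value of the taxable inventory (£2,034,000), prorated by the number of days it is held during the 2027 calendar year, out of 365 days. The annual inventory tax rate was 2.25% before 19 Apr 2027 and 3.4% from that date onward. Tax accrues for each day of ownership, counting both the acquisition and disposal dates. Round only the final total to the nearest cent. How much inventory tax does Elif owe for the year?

£17,899.20

1 Jan – 18 Apr 2027: 108 days at 2.25% → £2,034,000 × 2.25% × 108/365 = £13,541.4247
19 Apr – 11 May 2027: 23 days at 3.4% → £2,034,000 × 3.4% × 23/365 = £4,357.7753
Total = £17,899.2000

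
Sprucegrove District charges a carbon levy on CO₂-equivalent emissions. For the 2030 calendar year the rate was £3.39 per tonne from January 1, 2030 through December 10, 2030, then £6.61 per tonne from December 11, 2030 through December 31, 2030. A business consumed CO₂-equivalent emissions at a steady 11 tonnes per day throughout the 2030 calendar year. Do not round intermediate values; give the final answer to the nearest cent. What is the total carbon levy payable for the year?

January 1 – December 10, 2030: 344 days × 11 tonnes/day = 3,784 tonnes at £3.39/tonne → £12,827.76
December 11 – December 31, 2030: 21 days × 11 tonnes/day = 231 tonnes at £6.61/tonne → £1,526.91

£14,354.67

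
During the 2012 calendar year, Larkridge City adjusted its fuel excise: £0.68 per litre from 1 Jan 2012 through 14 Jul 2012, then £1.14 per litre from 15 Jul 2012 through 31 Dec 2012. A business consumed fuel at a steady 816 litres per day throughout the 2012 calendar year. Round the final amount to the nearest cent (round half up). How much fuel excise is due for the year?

£266897.28

1 Jan – 14 Jul 2012: 196 days × 816 litres/day = 159,936 litres at £0.68/litre → £108756.48
15 Jul – 31 Dec 2012: 170 days × 816 litres/day = 138,720 litres at £1.14/litre → £158140.80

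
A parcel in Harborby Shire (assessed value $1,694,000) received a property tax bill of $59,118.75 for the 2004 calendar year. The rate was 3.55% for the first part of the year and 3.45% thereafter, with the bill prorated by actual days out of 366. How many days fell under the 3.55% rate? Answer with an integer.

Let d = days at the first rate; then 366 − d days at the second rate.
$1,694,000 × [3.55%·d + 3.45%·(366−d)] / 366 = $59,118.75
Solving gives d = 146, so the new rate took effect on May 26, 2004.

146 days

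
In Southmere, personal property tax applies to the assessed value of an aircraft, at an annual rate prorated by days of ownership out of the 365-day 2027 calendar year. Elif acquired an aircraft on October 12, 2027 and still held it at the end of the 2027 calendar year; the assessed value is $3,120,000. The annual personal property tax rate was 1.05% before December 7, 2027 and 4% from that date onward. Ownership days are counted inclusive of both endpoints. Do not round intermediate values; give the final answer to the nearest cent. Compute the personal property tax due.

October 12 – December 6, 2027: 56 days at 1.05% → $3,120,000 × 1.05% × 56/365 = $5,026.1918
December 7 – December 31, 2027: 25 days at 4% → $3,120,000 × 4% × 25/365 = $8,547.9452
Total = $13,574.1370

$13,574.14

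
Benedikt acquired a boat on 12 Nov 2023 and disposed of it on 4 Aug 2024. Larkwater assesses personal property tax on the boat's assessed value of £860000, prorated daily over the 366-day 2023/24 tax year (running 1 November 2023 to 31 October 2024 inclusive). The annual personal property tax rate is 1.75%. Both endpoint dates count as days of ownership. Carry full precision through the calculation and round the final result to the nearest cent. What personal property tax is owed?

£10979.10

Days held (12 Nov 2023 – 4 Aug 2024): 267 out of 366
Tax = £860000 × 1.75% × 267/366 = £10979.0984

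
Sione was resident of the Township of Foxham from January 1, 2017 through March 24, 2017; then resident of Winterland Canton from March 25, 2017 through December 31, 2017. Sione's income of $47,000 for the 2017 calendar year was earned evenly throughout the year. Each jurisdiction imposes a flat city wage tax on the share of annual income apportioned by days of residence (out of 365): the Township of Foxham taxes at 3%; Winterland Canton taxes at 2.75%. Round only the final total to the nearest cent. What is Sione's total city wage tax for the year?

The Township of Foxham, January 1 – March 24, 2017: 83 days → $47,000 × 3% × 83/365 = $320.6301
Winterland Canton, March 25 – December 31, 2017: 282 days → $47,000 × 2.75% × 282/365 = $998.5890
Total = $1,319.2192

$1,319.22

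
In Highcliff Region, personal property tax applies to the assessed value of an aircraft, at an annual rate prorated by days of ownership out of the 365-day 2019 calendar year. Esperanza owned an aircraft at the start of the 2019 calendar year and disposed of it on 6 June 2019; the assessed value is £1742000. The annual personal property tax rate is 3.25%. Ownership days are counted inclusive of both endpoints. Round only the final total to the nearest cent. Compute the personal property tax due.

Days held (1 January – 6 June 2019): 157 out of 365
Tax = £1742000 × 3.25% × 157/365 = £24352.2055

£24352.21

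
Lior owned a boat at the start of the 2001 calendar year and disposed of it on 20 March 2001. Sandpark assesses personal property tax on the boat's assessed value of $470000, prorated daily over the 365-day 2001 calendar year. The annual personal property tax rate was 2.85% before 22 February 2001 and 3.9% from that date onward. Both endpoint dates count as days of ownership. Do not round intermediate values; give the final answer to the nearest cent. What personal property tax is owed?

$3264.25

1 January – 21 February 2001: 52 days at 2.85% → $470000 × 2.85% × 52/365 = $1908.3288
22 February – 20 March 2001: 27 days at 3.9% → $470000 × 3.9% × 27/365 = $1355.9178
Total = $3264.2466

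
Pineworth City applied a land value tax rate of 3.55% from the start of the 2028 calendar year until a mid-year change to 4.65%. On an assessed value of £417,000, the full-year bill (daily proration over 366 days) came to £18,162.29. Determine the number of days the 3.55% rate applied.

Let d = days at the first rate; then 366 − d days at the second rate.
£417,000 × [3.55%·d + 4.65%·(366−d)] / 366 = £18,162.29
Solving gives d = 98, so the new rate took effect on April 8, 2028.

98 days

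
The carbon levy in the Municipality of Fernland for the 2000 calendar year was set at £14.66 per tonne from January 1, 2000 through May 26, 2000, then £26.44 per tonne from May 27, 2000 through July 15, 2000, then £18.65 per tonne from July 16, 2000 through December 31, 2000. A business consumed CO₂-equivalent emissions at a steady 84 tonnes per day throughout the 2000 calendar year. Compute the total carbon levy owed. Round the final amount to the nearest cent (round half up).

£556825.08

January 1 – May 26, 2000: 147 days × 84 tonnes/day = 12,348 tonnes at £14.66/tonne → £181021.68
May 27 – July 15, 2000: 50 days × 84 tonnes/day = 4,200 tonnes at £26.44/tonne → £111048.00
July 16 – December 31, 2000: 169 days × 84 tonnes/day = 14,196 tonnes at £18.65/tonne → £264755.40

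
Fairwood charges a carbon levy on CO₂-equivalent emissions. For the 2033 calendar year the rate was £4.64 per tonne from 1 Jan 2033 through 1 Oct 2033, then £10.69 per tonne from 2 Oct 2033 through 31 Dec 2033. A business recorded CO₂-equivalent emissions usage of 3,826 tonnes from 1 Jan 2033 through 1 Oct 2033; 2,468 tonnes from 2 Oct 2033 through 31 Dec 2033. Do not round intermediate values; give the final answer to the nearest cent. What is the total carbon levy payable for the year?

£44135.56

1 Jan – 1 Oct 2033: 3,826 tonnes at £4.64/tonne → £17752.64
2 Oct – 31 Dec 2033: 2,468 tonnes at £10.69/tonne → £26382.92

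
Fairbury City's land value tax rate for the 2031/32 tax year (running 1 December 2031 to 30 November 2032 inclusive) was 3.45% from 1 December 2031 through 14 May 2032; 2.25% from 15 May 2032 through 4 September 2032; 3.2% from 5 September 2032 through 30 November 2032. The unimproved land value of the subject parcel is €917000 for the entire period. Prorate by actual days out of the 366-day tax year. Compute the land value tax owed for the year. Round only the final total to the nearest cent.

€27694.15

1 December 2031 – 14 May 2032: 166 days at 3.45% → €917000 × 3.45% × 166/366 = €14348.7951
15 May – 4 September 2032: 113 days at 2.25% → €917000 × 2.25% × 113/366 = €6370.1434
5 September – 30 November 2032: 87 days at 3.2% → €917000 × 3.2% × 87/366 = €6975.2131
Total = €27694.1516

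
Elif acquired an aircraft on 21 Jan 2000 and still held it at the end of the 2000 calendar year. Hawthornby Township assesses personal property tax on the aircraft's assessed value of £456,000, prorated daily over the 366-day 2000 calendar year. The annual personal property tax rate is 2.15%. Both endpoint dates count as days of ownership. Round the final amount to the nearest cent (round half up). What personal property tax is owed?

Days held (21 Jan – 31 Dec 2000): 346 out of 366
Tax = £456,000 × 2.15% × 346/366 = £9,268.2623

£9,268.26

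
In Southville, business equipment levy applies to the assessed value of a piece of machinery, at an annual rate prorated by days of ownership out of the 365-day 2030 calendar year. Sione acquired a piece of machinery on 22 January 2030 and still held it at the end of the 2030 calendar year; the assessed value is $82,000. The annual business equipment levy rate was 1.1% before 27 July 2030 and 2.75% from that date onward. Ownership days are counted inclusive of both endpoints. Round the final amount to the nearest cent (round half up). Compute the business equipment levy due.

22 January – 26 July 2030: 186 days at 1.1% → $82,000 × 1.1% × 186/365 = $459.6493
27 July – 31 December 2030: 158 days at 2.75% → $82,000 × 2.75% × 158/365 = $976.1370
Total = $1,435.7863

$1,435.79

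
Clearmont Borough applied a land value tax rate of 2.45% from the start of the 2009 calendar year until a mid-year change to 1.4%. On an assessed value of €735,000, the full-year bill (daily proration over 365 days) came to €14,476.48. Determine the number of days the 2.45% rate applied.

Let d = days at the first rate; then 365 − d days at the second rate.
€735,000 × [2.45%·d + 1.4%·(365−d)] / 365 = €14,476.48
Solving gives d = 198, so the new rate took effect on 18 July 2009.

198 days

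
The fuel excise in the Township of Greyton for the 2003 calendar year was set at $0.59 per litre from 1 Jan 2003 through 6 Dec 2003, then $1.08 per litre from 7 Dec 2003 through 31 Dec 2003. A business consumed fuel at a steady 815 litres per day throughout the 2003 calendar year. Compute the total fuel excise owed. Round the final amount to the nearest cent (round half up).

$185,494.00

1 Jan – 6 Dec 2003: 340 days × 815 litres/day = 277,100 litres at $0.59/litre → $163,489.00
7 Dec – 31 Dec 2003: 25 days × 815 litres/day = 20,375 litres at $1.08/litre → $22,005.00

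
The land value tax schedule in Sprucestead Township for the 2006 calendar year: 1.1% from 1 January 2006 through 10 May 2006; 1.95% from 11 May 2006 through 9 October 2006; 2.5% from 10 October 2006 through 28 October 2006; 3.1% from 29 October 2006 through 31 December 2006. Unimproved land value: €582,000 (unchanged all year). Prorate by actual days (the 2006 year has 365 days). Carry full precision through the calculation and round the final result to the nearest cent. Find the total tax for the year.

1 January – 10 May 2006: 130 days at 1.1% → €582,000 × 1.1% × 130/365 = €2,280.1644
11 May – 9 October 2006: 152 days at 1.95% → €582,000 × 1.95% × 152/365 = €4,726.1589
10 October – 28 October 2006: 19 days at 2.5% → €582,000 × 2.5% × 19/365 = €757.3973
29 October – 31 December 2006: 64 days at 3.1% → €582,000 × 3.1% × 64/365 = €3,163.5288
Total = €10,927.2493

€10,927.25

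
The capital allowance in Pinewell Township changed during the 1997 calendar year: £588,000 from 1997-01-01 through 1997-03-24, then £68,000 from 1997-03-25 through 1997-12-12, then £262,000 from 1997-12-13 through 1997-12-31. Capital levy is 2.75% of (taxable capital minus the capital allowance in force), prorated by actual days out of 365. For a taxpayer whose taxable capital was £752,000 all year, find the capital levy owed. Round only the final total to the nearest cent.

£15,280.51

1997-01-01 to 1997-03-24: 83 days, exemption £588,000 → (£752,000 − £588,000) × 2.75% × 83/365 = £1,025.5616
1997-03-25 to 1997-12-12: 263 days, exemption £68,000 → (£752,000 − £68,000) × 2.75% × 263/365 = £13,553.5068
1997-12-13 to 1997-12-31: 19 days, exemption £262,000 → (£752,000 − £262,000) × 2.75% × 19/365 = £701.4384
Total = £15,280.5068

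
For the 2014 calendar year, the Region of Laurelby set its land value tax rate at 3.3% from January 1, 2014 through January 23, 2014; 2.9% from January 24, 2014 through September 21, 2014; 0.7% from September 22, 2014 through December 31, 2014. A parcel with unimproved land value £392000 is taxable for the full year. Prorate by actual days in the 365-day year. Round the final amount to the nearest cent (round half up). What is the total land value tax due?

£9080.44

January 1 – January 23, 2014: 23 days at 3.3% → £392000 × 3.3% × 23/365 = £815.1452
January 24 – September 21, 2014: 241 days at 2.9% → £392000 × 2.9% × 241/365 = £7505.9945
September 22 – December 31, 2014: 101 days at 0.7% → £392000 × 0.7% × 101/365 = £759.2986
Total = £9080.4384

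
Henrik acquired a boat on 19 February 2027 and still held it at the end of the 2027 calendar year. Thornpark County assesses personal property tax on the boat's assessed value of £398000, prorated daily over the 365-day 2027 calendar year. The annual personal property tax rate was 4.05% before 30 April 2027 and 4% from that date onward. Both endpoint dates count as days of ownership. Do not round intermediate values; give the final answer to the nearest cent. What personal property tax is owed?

19 February – 29 April 2027: 70 days at 4.05% → £398000 × 4.05% × 70/365 = £3091.3151
30 April – 31 December 2027: 246 days at 4% → £398000 × 4% × 246/365 = £10729.6438
Total = £13820.9589

£13820.96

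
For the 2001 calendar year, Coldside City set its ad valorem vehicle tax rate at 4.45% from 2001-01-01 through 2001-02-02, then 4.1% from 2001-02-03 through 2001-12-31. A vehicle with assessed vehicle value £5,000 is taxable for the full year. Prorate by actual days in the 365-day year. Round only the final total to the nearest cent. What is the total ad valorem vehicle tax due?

2001-01-01 to 2001-02-02: 33 days at 4.45% → £5,000 × 4.45% × 33/365 = £20.1164
2001-02-03 to 2001-12-31: 332 days at 4.1% → £5,000 × 4.1% × 332/365 = £186.4658
Total = £206.5822

£206.58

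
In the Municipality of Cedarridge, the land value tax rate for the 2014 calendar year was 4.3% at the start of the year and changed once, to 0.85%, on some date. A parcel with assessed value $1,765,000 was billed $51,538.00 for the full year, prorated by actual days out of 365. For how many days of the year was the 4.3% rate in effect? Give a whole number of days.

Let d = days at the first rate; then 365 − d days at the second rate.
$1,765,000 × [4.3%·d + 0.85%·(365−d)] / 365 = $51,538.00
Solving gives d = 219, so the new rate took effect on 8 Aug 2014.

219 days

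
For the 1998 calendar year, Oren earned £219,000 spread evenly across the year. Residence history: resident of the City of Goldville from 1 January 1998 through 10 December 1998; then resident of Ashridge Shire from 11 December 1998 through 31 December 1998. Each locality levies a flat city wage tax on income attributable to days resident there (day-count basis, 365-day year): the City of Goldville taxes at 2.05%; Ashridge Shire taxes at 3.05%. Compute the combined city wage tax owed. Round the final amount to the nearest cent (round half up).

£4,615.50

The City of Goldville, 1 January – 10 December 1998: 344 days → £219,000 × 2.05% × 344/365 = £4,231.2000
Ashridge Shire, 11 December – 31 December 1998: 21 days → £219,000 × 3.05% × 21/365 = £384.3000
Total = £4,615.5000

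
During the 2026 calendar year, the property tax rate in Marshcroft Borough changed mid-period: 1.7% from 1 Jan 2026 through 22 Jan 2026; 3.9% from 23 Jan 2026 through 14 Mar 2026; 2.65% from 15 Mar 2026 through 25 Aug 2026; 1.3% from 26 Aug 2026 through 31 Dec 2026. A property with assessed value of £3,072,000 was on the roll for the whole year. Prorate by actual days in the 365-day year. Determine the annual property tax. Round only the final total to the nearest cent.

1 Jan – 22 Jan 2026: 22 days at 1.7% → £3,072,000 × 1.7% × 22/365 = £3,147.7479
23 Jan – 14 Mar 2026: 51 days at 3.9% → £3,072,000 × 3.9% × 51/365 = £16,740.2959
15 Mar – 25 Aug 2026: 164 days at 2.65% → £3,072,000 × 2.65% × 164/365 = £36,577.8411
26 Aug – 31 Dec 2026: 128 days at 1.3% → £3,072,000 × 1.3% × 128/365 = £14,004.9534
Total = £70,470.8384

£70,470.84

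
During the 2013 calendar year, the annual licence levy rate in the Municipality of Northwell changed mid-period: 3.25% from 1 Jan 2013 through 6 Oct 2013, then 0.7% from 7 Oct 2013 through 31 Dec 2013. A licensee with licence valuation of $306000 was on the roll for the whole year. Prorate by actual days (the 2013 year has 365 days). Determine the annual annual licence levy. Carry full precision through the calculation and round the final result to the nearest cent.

$8106.48

1 Jan – 6 Oct 2013: 279 days at 3.25% → $306000 × 3.25% × 279/365 = $7601.7945
7 Oct – 31 Dec 2013: 86 days at 0.7% → $306000 × 0.7% × 86/365 = $504.6904
Total = $8106.4849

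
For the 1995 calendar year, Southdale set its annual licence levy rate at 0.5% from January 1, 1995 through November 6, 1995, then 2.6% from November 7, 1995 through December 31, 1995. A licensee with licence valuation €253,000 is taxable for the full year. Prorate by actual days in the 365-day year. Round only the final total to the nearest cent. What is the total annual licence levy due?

January 1 – November 6, 1995: 310 days at 0.5% → €253,000 × 0.5% × 310/365 = €1,074.3836
November 7 – December 31, 1995: 55 days at 2.6% → €253,000 × 2.6% × 55/365 = €991.2055
Total = €2,065.5890

€2,065.59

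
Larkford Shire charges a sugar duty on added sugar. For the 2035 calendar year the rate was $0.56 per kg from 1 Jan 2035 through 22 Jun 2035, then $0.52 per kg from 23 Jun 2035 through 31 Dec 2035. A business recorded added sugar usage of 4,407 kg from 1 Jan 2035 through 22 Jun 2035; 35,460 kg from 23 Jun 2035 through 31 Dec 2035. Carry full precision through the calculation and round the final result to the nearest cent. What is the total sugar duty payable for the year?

1 Jan – 22 Jun 2035: 4,407 kg at $0.56/kg → $2,467.92
23 Jun – 31 Dec 2035: 35,460 kg at $0.52/kg → $18,439.20

$20,907.12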